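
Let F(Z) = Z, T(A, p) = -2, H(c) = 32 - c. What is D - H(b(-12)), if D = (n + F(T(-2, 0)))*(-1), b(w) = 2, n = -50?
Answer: 22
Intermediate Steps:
D = 52 (D = (-50 - 2)*(-1) = -52*(-1) = 52)
D - H(b(-12)) = 52 - (32 - 1*2) = 52 - (32 - 2) = 52 - 1*30 = 52 - 30 = 22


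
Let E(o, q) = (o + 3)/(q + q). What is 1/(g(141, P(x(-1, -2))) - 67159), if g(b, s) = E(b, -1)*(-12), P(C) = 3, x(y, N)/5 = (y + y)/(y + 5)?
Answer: -1/66295 ≈ -1.5084e-5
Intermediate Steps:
E(o, q) = (3 + o)/(2*q) (E(o, q) = (3 + o)/((2*q)) = (3 + o)*(1/(2*q)) = (3 + o)/(2*q))
x(y, N) = 10*y/(5 + y) (x(y, N) = 5*((y + y)/(y + 5)) = 5*((2*y)/(5 + y)) = 5*(2*y/(5 + y)) = 10*y/(5 + y))
g(b, s) = 18 + 6*b (g(b, s) = ((½)*(3 + b)/(-1))*(-12) = ((½)*(-1)*(3 + b))*(-12) = (-3/2 - b/2)*(-12) = 18 + 6*b)
1/(g(141, P(x(-1, -2))) - 67159) = 1/((18 + 6*141) - 67159) = 1/((18 + 846) - 67159) = 1/(864 - 67159) = 1/(-66295) = -1/66295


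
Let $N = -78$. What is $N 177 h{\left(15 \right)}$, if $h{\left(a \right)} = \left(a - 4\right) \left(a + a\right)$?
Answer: $-4555980$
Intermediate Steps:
$h{\left(a \right)} = 2 a \left(-4 + a\right)$ ($h{\left(a \right)} = \left(-4 + a\right) 2 a = 2 a \left(-4 + a\right)$)
$N 177 h{\left(15 \right)} = \left(-78\right) 177 \cdot 2 \cdot 15 \left(-4 + 15\right) = - 13806 \cdot 2 \cdot 15 \cdot 11 = \left(-13806\right) 330 = -4555980$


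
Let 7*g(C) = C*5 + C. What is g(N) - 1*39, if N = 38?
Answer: -45/7 ≈ -6.4286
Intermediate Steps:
g(C) = 6*C/7 (g(C) = (C*5 + C)/7 = (5*C + C)/7 = (6*C)/7 = 6*C/7)
g(N) - 1*39 = (6/7)*38 - 1*39 = 228/7 - 39 = -45/7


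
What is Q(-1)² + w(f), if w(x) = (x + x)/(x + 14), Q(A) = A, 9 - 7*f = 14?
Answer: 83/93 ≈ 0.89247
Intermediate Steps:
f = -5/7 (f = 9/7 - ⅐*14 = 9/7 - 2 = -5/7 ≈ -0.71429)
w(x) = 2*x/(14 + x) (w(x) = (2*x)/(14 + x) = 2*x/(14 + x))
Q(-1)² + w(f) = (-1)² + 2*(-5/7)/(14 - 5/7) = 1 + 2*(-5/7)/(93/7) = 1 + 2*(-5/7)*(7/93) = 1 - 10/93 = 83/93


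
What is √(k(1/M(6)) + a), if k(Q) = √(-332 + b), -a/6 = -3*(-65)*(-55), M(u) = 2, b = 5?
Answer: √(64350 + I*√327) ≈ 253.67 + 0.0356*I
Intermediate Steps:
a = 64350 (a = -6*(-3*(-65))*(-55) = -1170*(-55) = -6*(-10725) = 64350)
k(Q) = I*√327 (k(Q) = √(-332 + 5) = √(-327) = I*√327)
√(k(1/M(6)) + a) = √(I*√327 + 64350) = √(64350 + I*√327)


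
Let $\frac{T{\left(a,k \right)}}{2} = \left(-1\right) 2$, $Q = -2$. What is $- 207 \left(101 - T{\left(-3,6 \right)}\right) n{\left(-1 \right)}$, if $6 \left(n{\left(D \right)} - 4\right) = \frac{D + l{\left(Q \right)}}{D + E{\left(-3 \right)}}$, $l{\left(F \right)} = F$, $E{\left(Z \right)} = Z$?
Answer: $- \frac{717255}{8} \approx -89657.0$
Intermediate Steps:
$T{\left(a,k \right)} = -4$ ($T{\left(a,k \right)} = 2 \left(\left(-1\right) 2\right) = 2 \left(-2\right) = -4$)
$n{\left(D \right)} = 4 + \frac{-2 + D}{6 \left(-3 + D\right)}$ ($n{\left(D \right)} = 4 + \frac{\left(D - 2\right) \frac{1}{D - 3}}{6} = 4 + \frac{\left(-2 + D\right) \frac{1}{-3 + D}}{6} = 4 + \frac{\frac{1}{-3 + D} \left(-2 + D\right)}{6} = 4 + \frac{-2 + D}{6 \left(-3 + D\right)}$)
$- 207 \left(101 - T{\left(-3,6 \right)}\right) n{\left(-1 \right)} = - 207 \left(101 - -4\right) \frac{-74 + 25 \left(-1\right)}{6 \left(-3 - 1\right)} = - 207 \left(101 + 4\right) \frac{-74 - 25}{6 \left(-4\right)} = \left(-207\right) 105 \cdot \frac{1}{6} \left(- \frac{1}{4}\right) \left(-99\right) = \left(-21735\right) \frac{33}{8} = - \frac{717255}{8}$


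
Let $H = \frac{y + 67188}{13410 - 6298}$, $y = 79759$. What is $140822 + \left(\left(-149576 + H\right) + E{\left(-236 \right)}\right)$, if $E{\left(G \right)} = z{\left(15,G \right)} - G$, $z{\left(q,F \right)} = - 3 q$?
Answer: $- \frac{60753109}{7112} \approx -8542.3$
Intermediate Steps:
$E{\left(G \right)} = -45 - G$ ($E{\left(G \right)} = \left(-3\right) 15 - G = -45 - G$)
$H = \frac{146947}{7112}$ ($H = \frac{79759 + 67188}{13410 - 6298} = \frac{146947}{7112} \approx 20.662$)
$140822 + \left(\left(-149576 + H\right) + E{\left(-236 \right)}\right) = 140822 + \left(\left(-149576 + \frac{146947}{7112}\right) - -191\right) = 140822 + \left(- \frac{1063637565}{7112} + \left(-45 + 236\right)\right) = 140822 + \left(- \frac{1063637565}{7112} + 191\right) = 140822 - \frac{1062279173}{7112} = - \frac{60753109}{7112}$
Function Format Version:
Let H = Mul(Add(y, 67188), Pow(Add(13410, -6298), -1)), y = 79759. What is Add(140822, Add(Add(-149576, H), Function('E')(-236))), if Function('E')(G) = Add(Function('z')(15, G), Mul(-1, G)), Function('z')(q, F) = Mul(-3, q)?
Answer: Rational(-60753109, 7112) ≈ -8542.3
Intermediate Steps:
Function('E')(G) = Add(-45, Mul(-1, G)) (Function('E')(G) = Add(Mul(-3, 15), Mul(-1, G)) = Add(-45, Mul(-1, G)))
H = Rational(146947, 7112) (H = Mul(Add(79759, 67188), Pow(Add(13410, -6298), -1)) = Mul(146947, Pow(7112, -1)) = Mul(146947, Rational(1, 7112)) = Rational(146947, 7112) ≈ 20.662)
Add(140822, Add(Add(-149576, H), Function('E')(-236))) = Add(140822, Add(Add(-149576, Rational(146947, 7112)), Add(-45, Mul(-1, -236)))) = Add(140822, Add(Rational(-1063637565, 7112), Add(-45, 236))) = Add(140822, Add(Rational(-1063637565, 7112), 191)) = Add(140822, Rational(-1062279173, 7112)) = Rational(-60753109, 7112)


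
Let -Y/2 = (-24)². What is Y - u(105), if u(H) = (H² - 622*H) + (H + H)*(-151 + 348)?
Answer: 11763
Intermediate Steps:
u(H) = H² - 228*H (u(H) = (H² - 622*H) + (2*H)*197 = (H² - 622*H) + 394*H = H² - 228*H)
Y = -1152 (Y = -2*(-24)² = -2*576 = -1152)
Y - u(105) = -1152 - 105*(-228 + 105) = -1152 - 105*(-123) = -1152 - 1*(-12915) = -1152 + 12915 = 11763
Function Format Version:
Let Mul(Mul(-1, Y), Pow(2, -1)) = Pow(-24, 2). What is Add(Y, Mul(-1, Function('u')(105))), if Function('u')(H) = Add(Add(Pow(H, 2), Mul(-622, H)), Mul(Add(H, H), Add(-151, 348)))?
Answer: 11763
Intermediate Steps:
Function('u')(H) = Add(Pow(H, 2), Mul(-228, H)) (Function('u')(H) = Add(Add(Pow(H, 2), Mul(-622, H)), Mul(Mul(2, H), 197)) = Add(Add(Pow(H, 2), Mul(-622, H)), Mul(394, H)) = Add(Pow(H, 2), Mul(-228, H)))
Y = -1152 (Y = Mul(-2, Pow(-24, 2)) = Mul(-2, 576) = -1152)
Add(Y, Mul(-1, Function('u')(105))) = Add(-1152, Mul(-1, Mul(105, Add(-228, 105)))) = Add(-1152, Mul(-1, Mul(105, -123))) = Add(-1152, Mul(-1, -12915)) = Add(-1152, 12915) = 11763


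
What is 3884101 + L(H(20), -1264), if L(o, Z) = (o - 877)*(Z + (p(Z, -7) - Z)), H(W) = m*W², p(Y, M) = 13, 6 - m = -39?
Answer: 4106700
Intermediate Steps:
m = 45 (m = 6 - 1*(-39) = 6 + 39 = 45)
H(W) = 45*W²
L(o, Z) = -11401 + 13*o (L(o, Z) = (o - 877)*(Z + (13 - Z)) = (-877 + o)*13 = -11401 + 13*o)
3884101 + L(H(20), -1264) = 3884101 + (-11401 + 13*(45*20²)) = 3884101 + (-11401 + 13*(45*400)) = 3884101 + (-11401 + 13*18000) = 3884101 + (-11401 + 234000) = 3884101 + 222599 = 4106700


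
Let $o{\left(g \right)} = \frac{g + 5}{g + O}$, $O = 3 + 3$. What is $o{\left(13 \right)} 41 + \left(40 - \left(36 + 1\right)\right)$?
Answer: $\frac{795}{19} \approx 41.842$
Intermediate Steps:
$O = 6$
$o{\left(g \right)} = \frac{5 + g}{6 + g}$ ($o{\left(g \right)} = \frac{g + 5}{g + 6} = \frac{5 + g}{6 + g}$)
$o{\left(13 \right)} 41 + \left(40 - \left(36 + 1\right)\right) = \frac{5 + 13}{6 + 13} \cdot 41 + \left(40 - \left(36 + 1\right)\right) = \frac{1}{19} \cdot 18 \cdot 41 + \left(40 - 37\right) = \frac{18}{19} \cdot 41 + 3 = \frac{738}{19} + 3 = \frac{795}{19}$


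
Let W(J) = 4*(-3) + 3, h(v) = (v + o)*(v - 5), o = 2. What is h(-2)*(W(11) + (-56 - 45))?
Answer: 0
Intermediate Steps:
h(v) = (-5 + v)*(2 + v) (h(v) = (v + 2)*(v - 5) = (2 + v)*(-5 + v) = (-5 + v)*(2 + v))
W(J) = -9 (W(J) = -12 + 3 = -9)
h(-2)*(W(11) + (-56 - 45)) = (-10 + (-2)² - 3*(-2))*(-9 + (-56 - 45)) = (-10 + 4 + 6)*(-9 - 101) = 0*(-110) = 0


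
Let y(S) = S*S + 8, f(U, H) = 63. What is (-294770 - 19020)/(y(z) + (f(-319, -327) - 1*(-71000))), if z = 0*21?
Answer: -313790/71071 ≈ -4.4152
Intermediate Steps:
z = 0
y(S) = 8 + S² (y(S) = S² + 8 = 8 + S²)
(-294770 - 19020)/(y(z) + (f(-319, -327) - 1*(-71000))) = (-294770 - 19020)/((8 + 0²) + (63 - 1*(-71000))) = -313790/((8 + 0) + (63 + 71000)) = -313790/(8 + 71063) = -313790/71071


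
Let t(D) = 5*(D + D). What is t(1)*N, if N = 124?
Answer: 1240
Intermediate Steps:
t(D) = 10*D (t(D) = 5*(2*D) = 10*D)
t(1)*N = (10*1)*124 = 10*124 = 1240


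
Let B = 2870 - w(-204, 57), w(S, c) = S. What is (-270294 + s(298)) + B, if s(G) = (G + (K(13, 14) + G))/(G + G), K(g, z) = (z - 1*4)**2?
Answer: -39815606/149 ≈ -2.6722e+5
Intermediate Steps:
K(g, z) = (-4 + z)**2 (K(g, z) = (z - 4)**2 = (-4 + z)**2)
s(G) = (100 + 2*G)/(2*G) (s(G) = (G + ((-4 + 14)**2 + G))/(G + G) = (G + (10**2 + G))/((2*G)) = (G + (100 + G))*(1/(2*G)) = (100 + 2*G)*(1/(2*G)) = (100 + 2*G)/(2*G))
B = 3074 (B = 2870 - 1*(-204) = 2870 + 204 = 3074)
(-270294 + s(298)) + B = (-270294 + (50 + 298)/298) + 3074 = (-270294 + (1/298)*348) + 3074 = (-270294 + 174/149) + 3074 = -40273632/149 + 3074 = -39815606/149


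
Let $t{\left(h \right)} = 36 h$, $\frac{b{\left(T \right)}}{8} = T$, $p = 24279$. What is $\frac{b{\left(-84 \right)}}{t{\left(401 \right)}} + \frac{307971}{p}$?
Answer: $\frac{123043163}{9735879} \approx 12.638$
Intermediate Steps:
$b{\left(T \right)} = 8 T$
$\frac{b{\left(-84 \right)}}{t{\left(401 \right)}} + \frac{307971}{p} = \frac{8 \left(-84\right)}{36 \cdot 401} + \frac{307971}{24279} = - \frac{672}{14436} + 307971 \cdot \frac{1}{24279} = \left(-672\right) \frac{1}{14436} + \frac{102657}{8093} = - \frac{56}{1203} + \frac{102657}{8093} = \frac{123043163}{9735879}$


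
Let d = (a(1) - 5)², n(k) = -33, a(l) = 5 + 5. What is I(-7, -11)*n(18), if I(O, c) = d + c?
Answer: -462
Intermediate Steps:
a(l) = 10
d = 25 (d = (10 - 5)² = 5² = 25)
I(O, c) = 25 + c
I(-7, -11)*n(18) = (25 - 11)*(-33) = 14*(-33) = -462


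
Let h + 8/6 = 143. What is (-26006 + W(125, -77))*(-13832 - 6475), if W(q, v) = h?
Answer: 525227017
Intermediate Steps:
h = 425/3 (h = -4/3 + 143 = 425/3 ≈ 141.67)
W(q, v) = 425/3
(-26006 + W(125, -77))*(-13832 - 6475) = (-26006 + 425/3)*(-13832 - 6475) = -77593/3*(-20307) = 525227017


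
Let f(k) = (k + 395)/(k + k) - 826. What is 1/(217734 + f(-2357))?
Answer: 2357/511253137 ≈ 4.6102e-6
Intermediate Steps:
f(k) = -826 + (395 + k)/(2*k) (f(k) = (395 + k)/((2*k)) - 826 = (395 + k)*(1/(2*k)) - 826 = (395 + k)/(2*k) - 826 = -826 + (395 + k)/(2*k))
1/(217734 + f(-2357)) = 1/(217734 + (½)*(395 - 1651*(-2357))/(-2357)) = 1/(217734 + (½)*(-1/2357)*(395 + 3891407)) = 1/(217734 + (½)*(-1/2357)*3891802) = 1/(217734 - 1945901/2357) = 1/(511253137/2357) = 2357/511253137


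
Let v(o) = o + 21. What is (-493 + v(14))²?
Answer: 209764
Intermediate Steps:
v(o) = 21 + o
(-493 + v(14))² = (-493 + (21 + 14))² = (-493 + 35)² = (-458)² = 209764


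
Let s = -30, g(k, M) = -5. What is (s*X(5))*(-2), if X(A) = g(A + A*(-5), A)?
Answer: -300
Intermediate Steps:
X(A) = -5
(s*X(5))*(-2) = -30*(-5)*(-2) = 150*(-2) = -300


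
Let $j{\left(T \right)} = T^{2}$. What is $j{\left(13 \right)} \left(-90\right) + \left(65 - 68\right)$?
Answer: $-15213$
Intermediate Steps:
$j{\left(13 \right)} \left(-90\right) + \left(65 - 68\right) = 13^{2} \left(-90\right) + \left(65 - 68\right) = 169 \left(-90\right) + \left(65 - 68\right) = -15210 - 3 = -15213$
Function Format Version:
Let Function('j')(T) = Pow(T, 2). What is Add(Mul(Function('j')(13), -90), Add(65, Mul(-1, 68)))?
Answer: -15213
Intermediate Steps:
Add(Mul(Function('j')(13), -90), Add(65, Mul(-1, 68))) = Add(Mul(Pow(13, 2), -90), Add(65, Mul(-1, 68))) = Add(Mul(169, -90), Add(65, -68)) = Add(-15210, -3) = -15213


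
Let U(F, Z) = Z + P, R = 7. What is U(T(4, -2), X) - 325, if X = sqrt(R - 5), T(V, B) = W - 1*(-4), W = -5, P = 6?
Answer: -319 + sqrt(2) ≈ -317.59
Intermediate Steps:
T(V, B) = -1 (T(V, B) = -5 - 1*(-4) = -5 + 4 = -1)
X = sqrt(2) (X = sqrt(7 - 5) = sqrt(2) ≈ 1.4142)
U(F, Z) = 6 + Z (U(F, Z) = Z + 6 = 6 + Z)
U(T(4, -2), X) - 325 = (6 + sqrt(2)) - 325 = -319 + sqrt(2)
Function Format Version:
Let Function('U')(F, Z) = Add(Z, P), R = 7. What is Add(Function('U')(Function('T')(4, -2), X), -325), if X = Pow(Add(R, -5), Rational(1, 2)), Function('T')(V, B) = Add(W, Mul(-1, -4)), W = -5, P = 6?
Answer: Add(-319, Pow(2, Rational(1, 2))) ≈ -317.59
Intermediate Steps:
Function('T')(V, B) = -1 (Function('T')(V, B) = Add(-5, Mul(-1, -4)) = Add(-5, 4) = -1)
X = Pow(2, Rational(1, 2)) (X = Pow(Add(7, -5), Rational(1, 2)) = Pow(2, Rational(1, 2)) ≈ 1.4142)
Function('U')(F, Z) = Add(6, Z) (Function('U')(F, Z) = Add(Z, 6) = Add(6, Z))
Add(Function('U')(Function('T')(4, -2), X), -325) = Add(Add(6, Pow(2, Rational(1, 2))), -325) = Add(-319, Pow(2, Rational(1, 2)))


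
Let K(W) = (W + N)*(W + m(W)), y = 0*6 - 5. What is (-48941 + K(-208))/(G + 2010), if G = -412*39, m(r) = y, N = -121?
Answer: -10568/7029 ≈ -1.5035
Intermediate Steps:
y = -5 (y = 0 - 5 = -5)
m(r) = -5
G = -16068
K(W) = (-121 + W)*(-5 + W) (K(W) = (W - 121)*(W - 5) = (-121 + W)*(-5 + W))
(-48941 + K(-208))/(G + 2010) = (-48941 + (605 + (-208)**2 - 126*(-208)))/(-16068 + 2010) = (-48941 + (605 + 43264 + 26208))/(-14058) = (-48941 + 70077)*(-1/14058) = 21136*(-1/14058) = -10568/7029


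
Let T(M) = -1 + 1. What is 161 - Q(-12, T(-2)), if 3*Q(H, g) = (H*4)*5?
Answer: 241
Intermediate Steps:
T(M) = 0
Q(H, g) = 20*H/3 (Q(H, g) = ((H*4)*5)/3 = ((4*H)*5)/3 = (20*H)/3 = 20*H/3)
161 - Q(-12, T(-2)) = 161 - 20*(-12)/3 = 161 - 1*(-80) = 161 + 80 = 241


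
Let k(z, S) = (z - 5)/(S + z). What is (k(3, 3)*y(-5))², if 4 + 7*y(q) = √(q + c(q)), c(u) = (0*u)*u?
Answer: (4 - I*√5)²/441 ≈ 0.024943 - 0.040564*I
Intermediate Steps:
c(u) = 0 (c(u) = 0*u = 0)
y(q) = -4/7 + √q/7 (y(q) = -4/7 + √(q + 0)/7 = -4/7 + √q/7)
k(z, S) = (-5 + z)/(S + z)
(k(3, 3)*y(-5))² = (((-5 + 3)/(3 + 3))*(-4/7 + √(-5)/7))² = ((-2/6)*(-4/7 + (I*√5)/7))² = (((⅙)*(-2))*(-4/7 + I*√5/7))² = (-(-4/7 + I*√5/7)/3)² = (4/21 - I*√5/21)²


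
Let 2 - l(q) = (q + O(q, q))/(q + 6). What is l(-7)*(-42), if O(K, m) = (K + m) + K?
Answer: 1092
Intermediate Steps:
O(K, m) = m + 2*K
l(q) = 2 - 4*q/(6 + q) (l(q) = 2 - (q + (q + 2*q))/(q + 6) = 2 - (q + 3*q)/(6 + q) = 2 - 4*q/(6 + q))
l(-7)*(-42) = (2*(6 - 1*(-7))/(6 - 7))*(-42) = (2*(6 + 7)/(-1))*(-42) = (2*(-1)*13)*(-42) = -26*(-42) = 1092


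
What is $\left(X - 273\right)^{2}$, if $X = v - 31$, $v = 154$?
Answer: $22500$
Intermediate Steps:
$X = 123$ ($X = 154 - 31 = 123$)
$\left(X - 273\right)^{2} = \left(123 - 273\right)^{2} = \left(-150\right)^{2} = 22500$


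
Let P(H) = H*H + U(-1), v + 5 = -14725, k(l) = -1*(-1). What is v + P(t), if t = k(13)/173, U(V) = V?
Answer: -440884098/29929 ≈ -14731.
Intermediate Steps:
k(l) = 1
t = 1/173 ≈ 0.0057803
v = -14730 (v = -5 - 14725 = -14730)
P(H) = -1 + H² (P(H) = H*H - 1 = H² - 1 = -1 + H²)
v + P(t) = -14730 + (-1 + (1/173)²) = -14730 + (-1 + 1/29929) = -14730 - 29928/29929 = -440884098/29929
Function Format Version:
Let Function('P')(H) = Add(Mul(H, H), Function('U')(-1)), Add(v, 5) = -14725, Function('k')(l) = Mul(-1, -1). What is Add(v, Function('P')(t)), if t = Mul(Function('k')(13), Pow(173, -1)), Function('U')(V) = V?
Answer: Rational(-440884098, 29929) ≈ -14731.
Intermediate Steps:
Function('k')(l) = 1
t = Rational(1, 173) (t = Mul(1, Pow(173, -1)) = Mul(1, Rational(1, 173)) = Rational(1, 173) ≈ 0.0057803)
v = -14730 (v = Add(-5, -14725) = -14730)
Function('P')(H) = Add(-1, Pow(H, 2)) (Function('P')(H) = Add(Mul(H, H), -1) = Add(Pow(H, 2), -1) = Add(-1, Pow(H, 2)))
Add(v, Function('P')(t)) = Add(-14730, Add(-1, Pow(Rational(1, 173), 2))) = Add(-14730, Add(-1, Rational(1, 29929))) = Add(-14730, Rational(-29928, 29929)) = Rational(-440884098, 29929)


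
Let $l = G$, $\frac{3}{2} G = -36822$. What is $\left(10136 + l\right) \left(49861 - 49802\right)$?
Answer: $-850308$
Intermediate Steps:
$G = -24548$ ($G = \frac{2}{3} \left(-36822\right) = -24548$)
$l = -24548$
$\left(10136 + l\right) \left(49861 - 49802\right) = \left(10136 - 24548\right) \left(49861 - 49802\right) = \left(-14412\right) 59 = -850308$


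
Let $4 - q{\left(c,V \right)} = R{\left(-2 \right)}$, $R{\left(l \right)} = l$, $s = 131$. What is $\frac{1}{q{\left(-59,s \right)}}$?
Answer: $\frac{1}{6} \approx 0.16667$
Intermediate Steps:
$q{\left(c,V \right)} = 6$ ($q{\left(c,V \right)} = 4 - -2 = 4 + 2 = 6$)
$\frac{1}{q{\left(-59,s \right)}} = \frac{1}{6}$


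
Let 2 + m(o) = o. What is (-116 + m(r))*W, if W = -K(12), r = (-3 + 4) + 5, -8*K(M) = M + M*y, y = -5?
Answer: 672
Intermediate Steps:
K(M) = M/2 (K(M) = -(M + M*(-5))/8 = -(M - 5*M)/8 = -(-1)*M/2 = M/2)
r = 6 (r = 1 + 5 = 6)
m(o) = -2 + o
W = -6 (W = -12/2 = -1*6 = -6)
(-116 + m(r))*W = (-116 + (-2 + 6))*(-6) = (-116 + 4)*(-6) = -112*(-6) = 672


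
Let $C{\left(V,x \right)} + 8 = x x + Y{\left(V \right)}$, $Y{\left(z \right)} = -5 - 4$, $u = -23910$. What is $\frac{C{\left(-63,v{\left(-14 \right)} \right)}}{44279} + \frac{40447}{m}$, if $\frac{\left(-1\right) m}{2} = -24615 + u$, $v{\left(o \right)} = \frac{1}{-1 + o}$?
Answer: $\frac{5367909883}{12891830850} \approx 0.41638$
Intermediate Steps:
$Y{\left(z \right)} = -9$
$C{\left(V,x \right)} = -17 + x^{2}$ ($C{\left(V,x \right)} = -8 + \left(x x - 9\right) = -8 + \left(x^{2} - 9\right) = -8 + \left(-9 + x^{2}\right) = -17 + x^{2}$)
$m = 97050$ ($m = - 2 \left(-24615 - 23910\right) = \left(-2\right) \left(-48525\right) = 97050$)
$\frac{C{\left(-63,v{\left(-14 \right)} \right)}}{44279} + \frac{40447}{m} = \frac{-17 + \left(\frac{1}{-1 - 14}\right)^{2}}{44279} + \frac{40447}{97050} = \left(-17 + \left(\frac{1}{-15}\right)^{2}\right) \frac{1}{44279} + 40447 \cdot \frac{1}{97050} = \left(-17 + \left(- \frac{1}{15}\right)^{2}\right) \frac{1}{44279} + \frac{40447}{97050} = \left(-17 + \frac{1}{225}\right) \frac{1}{44279} + \frac{40447}{97050} = \left(- \frac{3824}{225}\right) \frac{1}{44279} + \frac{40447}{97050} = - \frac{3824}{9962775} + \frac{40447}{97050} = \frac{5367909883}{12891830850}$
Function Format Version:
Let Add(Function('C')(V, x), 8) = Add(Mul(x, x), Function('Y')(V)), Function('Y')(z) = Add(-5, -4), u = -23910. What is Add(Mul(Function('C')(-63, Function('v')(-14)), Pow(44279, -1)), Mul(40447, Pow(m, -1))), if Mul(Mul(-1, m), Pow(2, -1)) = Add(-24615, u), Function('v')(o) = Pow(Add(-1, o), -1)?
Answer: Rational(5367909883, 12891830850) ≈ 0.41638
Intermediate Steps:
Function('Y')(z) = -9
Function('C')(V, x) = Add(-17, Pow(x, 2)) (Function('C')(V, x) = Add(-8, Add(Mul(x, x), -9)) = Add(-8, Add(Pow(x, 2), -9)) = Add(-8, Add(-9, Pow(x, 2))) = Add(-17, Pow(x, 2)))
m = 97050 (m = Mul(-2, Add(-24615, -23910)) = Mul(-2, -48525) = 97050)
Add(Mul(Function('C')(-63, Function('v')(-14)), Pow(44279, -1)), Mul(40447, Pow(m, -1))) = Add(Mul(Add(-17, Pow(Pow(Add(-1, -14), -1), 2)), Pow(44279, -1)), Mul(40447, Pow(97050, -1))) = Add(Mul(Add(-17, Pow(Pow(-15, -1), 2)), Rational(1, 44279)), Mul(40447, Rational(1, 97050))) = Add(Mul(Add(-17, Pow(Rational(-1, 15), 2)), Rational(1, 44279)), Rational(40447, 97050)) = Add(Mul(Add(-17, Rational(1, 225)), Rational(1, 44279)), Rational(40447, 97050)) = Add(Mul(Rational(-3824, 225), Rational(1, 44279)), Rational(40447, 97050)) = Add(Rational(-3824, 9962775), Rational(40447, 97050)) = Rational(5367909883, 12891830850)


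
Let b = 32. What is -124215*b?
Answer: -3974880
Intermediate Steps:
-124215*b = -124215*32 = -3974880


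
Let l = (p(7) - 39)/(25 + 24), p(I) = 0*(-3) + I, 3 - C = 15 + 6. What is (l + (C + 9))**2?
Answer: 223729/2401 ≈ 93.182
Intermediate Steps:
C = -18 (C = 3 - (15 + 6) = 3 - 1*21 = 3 - 21 = -18)
p(I) = I (p(I) = 0 + I = I)
l = -32/49 (l = (7 - 39)/(25 + 24) = -32/49 ≈ -0.65306)
(l + (C + 9))**2 = (-32/49 + (-18 + 9))**2 = (-32/49 - 9)**2 = (-473/49)**2 = 223729/2401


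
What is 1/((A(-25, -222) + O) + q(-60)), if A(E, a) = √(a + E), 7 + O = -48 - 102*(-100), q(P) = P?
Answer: 10085/101707472 - I*√247/101707472 ≈ 9.9157e-5 - 1.5452e-7*I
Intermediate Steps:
O = 10145 (O = -7 + (-48 - 102*(-100)) = -7 + (-48 + 10200) = -7 + 10152 = 10145)
A(E, a) = √(E + a)
1/((A(-25, -222) + O) + q(-60)) = 1/((√(-25 - 222) + 10145) - 60) = 1/((√(-247) + 10145) - 60) = 1/((I*√247 + 10145) - 60) = 1/((10145 + I*√247) - 60) = 1/(10085 + I*√247)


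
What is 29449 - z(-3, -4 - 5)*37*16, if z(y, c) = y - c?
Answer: 25897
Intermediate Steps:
29449 - z(-3, -4 - 5)*37*16 = 29449 - (-3 - (-4 - 5))*37*16 = 29449 - (-3 - 1*(-9))*37*16 = 29449 - (-3 + 9)*37*16 = 29449 - 6*37*16 = 29449 - 222*16 = 29449 - 1*3552 = 29449 - 3552 = 25897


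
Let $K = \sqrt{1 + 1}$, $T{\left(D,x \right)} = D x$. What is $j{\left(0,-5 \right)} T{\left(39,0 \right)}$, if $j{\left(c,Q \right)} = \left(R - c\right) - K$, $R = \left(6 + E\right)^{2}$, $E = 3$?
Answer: $0$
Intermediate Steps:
$K = \sqrt{2} \approx 1.4142$
$R = 81$ ($R = \left(6 + 3\right)^{2} = 9^{2} = 81$)
$j{\left(c,Q \right)} = 81 - c - \sqrt{2}$ ($j{\left(c,Q \right)} = \left(81 - c\right) - \sqrt{2} = 81 - c - \sqrt{2}$)
$j{\left(0,-5 \right)} T{\left(39,0 \right)} = \left(81 - 0 - \sqrt{2}\right) 39 \cdot 0 = \left(81 + 0 - \sqrt{2}\right) 0 = \left(81 - \sqrt{2}\right) 0 = 0$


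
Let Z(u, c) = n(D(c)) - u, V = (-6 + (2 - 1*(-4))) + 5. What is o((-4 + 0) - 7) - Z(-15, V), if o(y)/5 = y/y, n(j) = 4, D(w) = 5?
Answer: -14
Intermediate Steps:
V = 5 (V = (-6 + (2 + 4)) + 5 = (-6 + 6) + 5 = 0 + 5 = 5)
o(y) = 5 (o(y) = 5*(y/y) = 5*1 = 5)
Z(u, c) = 4 - u
o((-4 + 0) - 7) - Z(-15, V) = 5 - (4 - 1*(-15)) = 5 - (4 + 15) = 5 - 1*19 = 5 - 19 = -14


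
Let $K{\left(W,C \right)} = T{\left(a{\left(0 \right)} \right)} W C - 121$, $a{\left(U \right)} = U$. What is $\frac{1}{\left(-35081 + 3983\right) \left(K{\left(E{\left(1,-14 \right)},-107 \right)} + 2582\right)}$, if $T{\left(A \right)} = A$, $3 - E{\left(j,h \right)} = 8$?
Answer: $- \frac{1}{76532178} \approx -1.3066 \cdot 10^{-8}$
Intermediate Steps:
$E{\left(j,h \right)} = -5$ ($E{\left(j,h \right)} = 3 - 8 = -5$)
$K{\left(W,C \right)} = -121$ ($K{\left(W,C \right)} = 0 W C - 121 = 0 C - 121 = 0 - 121 = -121$)
$\frac{1}{\left(-35081 + 3983\right) \left(K{\left(E{\left(1,-14 \right)},-107 \right)} + 2582\right)} = \frac{1}{\left(-35081 + 3983\right) \left(-121 + 2582\right)} = \frac{1}{\left(-31098\right) 2461} = \frac{1}{-76532178} = - \frac{1}{76532178}$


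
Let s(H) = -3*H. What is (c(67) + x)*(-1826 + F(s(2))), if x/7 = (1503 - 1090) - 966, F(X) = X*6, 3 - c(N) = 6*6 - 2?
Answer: 7265524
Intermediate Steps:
c(N) = -31 (c(N) = 3 - (6*6 - 2) = 3 - (36 - 2) = 3 - 1*34 = 3 - 34 = -31)
F(X) = 6*X
x = -3871 (x = 7*((1503 - 1090) - 966) = 7*(413 - 966) = 7*(-553) = -3871)
(c(67) + x)*(-1826 + F(s(2))) = (-31 - 3871)*(-1826 + 6*(-3*2)) = -3902*(-1826 + 6*(-6)) = -3902*(-1826 - 36) = -3902*(-1862) = 7265524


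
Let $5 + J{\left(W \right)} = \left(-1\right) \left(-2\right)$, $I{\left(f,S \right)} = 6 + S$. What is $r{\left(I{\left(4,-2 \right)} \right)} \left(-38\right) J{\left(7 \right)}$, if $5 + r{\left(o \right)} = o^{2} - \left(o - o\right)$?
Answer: $1254$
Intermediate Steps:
$r{\left(o \right)} = -5 + o^{2}$ ($r{\left(o \right)} = -5 + \left(o^{2} - \left(o - o\right)\right) = -5 + \left(o^{2} - 0\right) = -5 + \left(o^{2} + 0\right) = -5 + o^{2}$)
$J{\left(W \right)} = -3$ ($J{\left(W \right)} = -5 - -2 = -5 + 2 = -3$)
$r{\left(I{\left(4,-2 \right)} \right)} \left(-38\right) J{\left(7 \right)} = \left(-5 + \left(6 - 2\right)^{2}\right) \left(-38\right) \left(-3\right) = \left(-5 + 4^{2}\right) \left(-38\right) \left(-3\right) = \left(-5 + 16\right) \left(-38\right) \left(-3\right) = 11 \left(-38\right) \left(-3\right) = \left(-418\right) \left(-3\right) = 1254$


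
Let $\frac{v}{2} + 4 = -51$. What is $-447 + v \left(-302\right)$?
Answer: $32773$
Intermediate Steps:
$v = -110$ ($v = -8 + 2 \left(-51\right) = -8 - 102 = -110$)
$-447 + v \left(-302\right) = -447 - -33220 = -447 + 33220 = 32773$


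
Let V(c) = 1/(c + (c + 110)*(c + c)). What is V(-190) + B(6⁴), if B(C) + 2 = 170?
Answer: 5075281/30210 ≈ 168.00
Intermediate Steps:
B(C) = 168 (B(C) = -2 + 170 = 168)
V(c) = 1/(c + 2*c*(110 + c)) (V(c) = 1/(c + (110 + c)*(2*c)) = 1/(c + 2*c*(110 + c)))
V(-190) + B(6⁴) = 1/((-190)*(221 + 2*(-190))) + 168 = -1/(190*(221 - 380)) + 168 = -1/190/(-159) + 168 = -1/190*(-1/159) + 168 = 1/30210 + 168 = 5075281/30210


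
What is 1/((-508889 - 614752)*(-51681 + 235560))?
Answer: -1/206613983439 ≈ -4.8399e-12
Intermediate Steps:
1/((-508889 - 614752)*(-51681 + 235560)) = 1/(-1123641*183879) = -1/1123641*1/183879 = -1/206613983439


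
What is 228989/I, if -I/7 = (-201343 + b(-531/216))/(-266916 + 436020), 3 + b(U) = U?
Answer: 929350940544/33826541 ≈ 27474.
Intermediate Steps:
b(U) = -3 + U
I = 33826541/4058496 (I = -7*(-201343 + (-3 - 531/216))/(-266916 + 436020) = -7*(-201343 + (-3 - 531*1/216))/169104 = -7*(-201343 + (-3 - 59/24))/169104 = -7*(-201343 - 131/24)/169104 = -(-33826541)/(24*169104) = -7*(-4832363/4058496) = 33826541/4058496 ≈ 8.3347)
228989/I = 228989/(33826541/4058496) = 228989*(4058496/33826541) = 929350940544/33826541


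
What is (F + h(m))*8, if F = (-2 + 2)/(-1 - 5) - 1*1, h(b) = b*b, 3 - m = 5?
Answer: 24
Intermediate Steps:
m = -2 (m = 3 - 1*5 = 3 - 5 = -2)
h(b) = b²
F = -1 (F = 0/(-6) - 1 = 0*(-⅙) - 1 = 0 - 1 = -1)
(F + h(m))*8 = (-1 + (-2)²)*8 = (-1 + 4)*8 = 3*8 = 24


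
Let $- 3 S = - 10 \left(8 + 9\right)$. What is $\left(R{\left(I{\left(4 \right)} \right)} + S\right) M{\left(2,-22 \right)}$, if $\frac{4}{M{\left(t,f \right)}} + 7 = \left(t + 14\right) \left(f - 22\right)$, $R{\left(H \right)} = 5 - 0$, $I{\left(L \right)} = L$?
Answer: $- \frac{740}{2133} \approx -0.34693$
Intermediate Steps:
$R{\left(H \right)} = 5$ ($R{\left(H \right)} = 5 + 0 = 5$)
$M{\left(t,f \right)} = \frac{4}{-7 + \left(-22 + f\right) \left(14 + t\right)}$ ($M{\left(t,f \right)} = \frac{4}{-7 + \left(t + 14\right) \left(f - 22\right)} = \frac{4}{-7 + \left(14 + t\right) \left(-22 + f\right)} = \frac{4}{-7 + \left(-22 + f\right) \left(14 + t\right)}$)
$S = \frac{170}{3}$ ($S = - \frac{\left(-10\right) \left(8 + 9\right)}{3} = - \frac{\left(-10\right) 17}{3} = \left(- \frac{1}{3}\right) \left(-170\right) = \frac{170}{3} \approx 56.667$)
$\left(R{\left(I{\left(4 \right)} \right)} + S\right) M{\left(2,-22 \right)} = \left(5 + \frac{170}{3}\right) \frac{4}{-315 - 44 + 14 \left(-22\right) - 44} = \frac{185 \frac{4}{-315 - 44 - 308 - 44}}{3} = \frac{185 \frac{4}{-711}}{3} = \frac{185 \cdot 4 \left(- \frac{1}{711}\right)}{3} = \frac{185}{3} \left(- \frac{4}{711}\right) = - \frac{740}{2133}$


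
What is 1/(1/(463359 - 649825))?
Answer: -186466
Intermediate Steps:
1/(1/(463359 - 649825)) = 1/(1/(-186466)) = 1/(-1/186466) = -186466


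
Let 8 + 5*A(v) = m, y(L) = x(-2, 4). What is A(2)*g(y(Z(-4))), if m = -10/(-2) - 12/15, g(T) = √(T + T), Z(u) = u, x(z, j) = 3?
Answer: -19*√6/25 ≈ -1.8616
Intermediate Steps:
y(L) = 3
g(T) = √2*√T (g(T) = √(2*T) = √2*√T)
m = 21/5 (m = -10*(-½) - 12*1/15 = 5 - ⅘ = 21/5 ≈ 4.2000)
A(v) = -19/25 (A(v) = -8/5 + (⅕)*(21/5) = -8/5 + 21/25 = -19/25)
A(2)*g(y(Z(-4))) = -19*√2*√3/25 = -19*√6/25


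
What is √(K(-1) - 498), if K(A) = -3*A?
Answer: 3*I*√55 ≈ 22.249*I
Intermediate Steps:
√(K(-1) - 498) = √(-3*(-1) - 498) = √(3 - 498) = √(-495) = 3*I*√55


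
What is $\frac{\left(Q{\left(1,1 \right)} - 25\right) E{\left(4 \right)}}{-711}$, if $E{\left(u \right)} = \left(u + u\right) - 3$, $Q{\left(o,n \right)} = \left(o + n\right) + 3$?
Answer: $\frac{100}{711} \approx 0.14065$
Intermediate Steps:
$Q{\left(o,n \right)} = 3 + n + o$ ($Q{\left(o,n \right)} = \left(n + o\right) + 3 = 3 + n + o$)
$E{\left(u \right)} = -3 + 2 u$ ($E{\left(u \right)} = 2 u - 3 = -3 + 2 u$)
$\frac{\left(Q{\left(1,1 \right)} - 25\right) E{\left(4 \right)}}{-711} = \frac{\left(\left(3 + 1 + 1\right) - 25\right) \left(-3 + 2 \cdot 4\right)}{-711} = \left(5 - 25\right) \left(-3 + 8\right) \left(- \frac{1}{711}\right) = \left(-20\right) 5 \left(- \frac{1}{711}\right) = \left(-100\right) \left(- \frac{1}{711}\right) = \frac{100}{711}$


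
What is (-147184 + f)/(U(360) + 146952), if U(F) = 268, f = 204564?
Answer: 2869/7361 ≈ 0.38976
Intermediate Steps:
(-147184 + f)/(U(360) + 146952) = (-147184 + 204564)/(268 + 146952) = 57380/147220 = 57380*(1/147220) = 2869/7361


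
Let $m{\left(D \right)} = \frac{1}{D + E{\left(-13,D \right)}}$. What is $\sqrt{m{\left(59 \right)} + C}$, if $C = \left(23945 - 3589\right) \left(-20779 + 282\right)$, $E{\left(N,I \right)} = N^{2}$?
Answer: $\frac{i \sqrt{5422411168215}}{114} \approx 20426.0 i$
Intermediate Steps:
$C = -417236932$ ($C = 20356 \left(-20497\right) = -417236932$)
$m{\left(D \right)} = \frac{1}{169 + D}$ ($m{\left(D \right)} = \frac{1}{D + \left(-13\right)^{2}} = \frac{1}{D + 169} = \frac{1}{169 + D}$)
$\sqrt{m{\left(59 \right)} + C} = \sqrt{\frac{1}{169 + 59} - 417236932} = \sqrt{\frac{1}{228} - 417236932} = \sqrt{- \frac{95130020495}{228}} = \frac{i \sqrt{5422411168215}}{114}$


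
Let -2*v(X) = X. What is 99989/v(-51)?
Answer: 199978/51 ≈ 3921.1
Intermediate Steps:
v(X) = -X/2
99989/v(-51) = 99989/((-½*(-51))) = 99989/(51/2) = 99989*(2/51) = 199978/51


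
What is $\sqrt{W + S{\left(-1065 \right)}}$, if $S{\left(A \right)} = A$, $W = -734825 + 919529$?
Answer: $\sqrt{183639} \approx 428.53$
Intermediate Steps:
$W = 184704$
$\sqrt{W + S{\left(-1065 \right)}} = \sqrt{184704 - 1065} = \sqrt{183639}$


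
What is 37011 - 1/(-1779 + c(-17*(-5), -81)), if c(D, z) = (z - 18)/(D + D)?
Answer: 11196900989/302529 ≈ 37011.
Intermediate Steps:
c(D, z) = (-18 + z)/(2*D) (c(D, z) = (-18 + z)/((2*D)) = (-18 + z)*(1/(2*D)) = (-18 + z)/(2*D))
37011 - 1/(-1779 + c(-17*(-5), -81)) = 37011 - 1/(-1779 + (-18 - 81)/(2*((-17*(-5))))) = 37011 - 1/(-1779 + (1/2)*(-99)/85) = 37011 - 1/(-1779 + (1/2)*(1/85)*(-99)) = 37011 - 1/(-1779 - 99/170) = 37011 - 1/(-302529/170) = 37011 - 1*(-170/302529) = 37011 + 170/302529 = 11196900989/302529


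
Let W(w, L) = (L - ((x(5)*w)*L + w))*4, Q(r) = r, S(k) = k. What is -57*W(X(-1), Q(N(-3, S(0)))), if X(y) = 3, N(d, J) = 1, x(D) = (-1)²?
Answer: 1140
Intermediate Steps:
x(D) = 1
W(w, L) = -4*w + 4*L - 4*L*w (W(w, L) = (L - ((1*w)*L + w))*4 = (L - (w*L + w))*4 = (L - (L*w + w))*4 = (L - (w + L*w))*4 = (L + (-w - L*w))*4 = (L - w - L*w)*4 = -4*w + 4*L - 4*L*w)
-57*W(X(-1), Q(N(-3, S(0)))) = -57*(-4*3 + 4*1 - 4*1*3) = -57*(-12 + 4 - 12) = -57*(-20) = 1140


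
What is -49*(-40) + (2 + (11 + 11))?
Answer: 1984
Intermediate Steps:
-49*(-40) + (2 + (11 + 11)) = 1960 + (2 + 22) = 1960 + 24 = 1984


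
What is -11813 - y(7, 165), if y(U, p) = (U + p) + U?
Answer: -11992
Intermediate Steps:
y(U, p) = p + 2*U
-11813 - y(7, 165) = -11813 - (165 + 2*7) = -11813 - (165 + 14) = -11813 - 1*179 = -11813 - 179 = -11992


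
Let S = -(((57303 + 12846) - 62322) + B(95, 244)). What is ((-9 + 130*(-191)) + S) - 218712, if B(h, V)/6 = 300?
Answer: -253178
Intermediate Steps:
B(h, V) = 1800 (B(h, V) = 6*300 = 1800)
S = -9627 (S = -(((57303 + 12846) - 62322) + 1800) = -((70149 - 62322) + 1800) = -(7827 + 1800) = -1*9627 = -9627)
((-9 + 130*(-191)) + S) - 218712 = ((-9 + 130*(-191)) - 9627) - 218712 = ((-9 - 24830) - 9627) - 218712 = (-24839 - 9627) - 218712 = -34466 - 218712 = -253178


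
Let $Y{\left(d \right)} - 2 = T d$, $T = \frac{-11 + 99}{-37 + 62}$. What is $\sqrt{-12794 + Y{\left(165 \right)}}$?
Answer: $\frac{24 i \sqrt{530}}{5} \approx 110.5 i$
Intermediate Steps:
$T = \frac{88}{25} \approx 3.52$
$Y{\left(d \right)} = 2 + \frac{88 d}{25}$
$\sqrt{-12794 + Y{\left(165 \right)}} = \sqrt{-12794 + \left(2 + \frac{88}{25} \cdot 165\right)} = \sqrt{-12794 + \left(2 + \frac{2904}{5}\right)} = \sqrt{-12794 + \frac{2914}{5}} = \sqrt{- \frac{61056}{5}} = \frac{24 i \sqrt{530}}{5}$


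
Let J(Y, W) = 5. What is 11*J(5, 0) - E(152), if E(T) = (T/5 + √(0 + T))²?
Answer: -25529/25 - 608*√38/5 ≈ -1770.8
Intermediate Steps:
E(T) = (√T + T/5)² (E(T) = (T*(⅕) + √T)² = (T/5 + √T)² = (√T + T/5)²)
11*J(5, 0) - E(152) = 11*5 - (152 + 5*√152)²/25 = 55 - (152 + 5*(2*√38))²/25 = 55 - (152 + 10*√38)²/25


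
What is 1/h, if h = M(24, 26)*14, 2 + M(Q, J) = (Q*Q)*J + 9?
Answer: 1/209762 ≈ 4.7673e-6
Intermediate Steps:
M(Q, J) = 7 + J*Q**2 (M(Q, J) = -2 + ((Q*Q)*J + 9) = -2 + (Q**2*J + 9) = -2 + (J*Q**2 + 9) = -2 + (9 + J*Q**2) = 7 + J*Q**2)
h = 209762 (h = (7 + 26*24**2)*14 = (7 + 26*576)*14 = (7 + 14976)*14 = 14983*14 = 209762)
1/h = 1/209762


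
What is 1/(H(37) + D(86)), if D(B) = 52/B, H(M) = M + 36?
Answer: 43/3165 ≈ 0.013586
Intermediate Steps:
H(M) = 36 + M
1/(H(37) + D(86)) = 1/((36 + 37) + 52/86) = 1/(73 + 52*(1/86)) = 1/(73 + 26/43) = 1/(3165/43) = 43/3165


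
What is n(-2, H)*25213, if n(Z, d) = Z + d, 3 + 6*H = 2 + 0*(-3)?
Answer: -327769/6 ≈ -54628.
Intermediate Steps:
H = -⅙ (H = -½ + (2 + 0*(-3))/6 = -½ + (2 + 0)/6 = -½ + (⅙)*2 = -½ + ⅓ = -⅙ ≈ -0.16667)
n(-2, H)*25213 = (-2 - ⅙)*25213 = -13/6*25213 = -327769/6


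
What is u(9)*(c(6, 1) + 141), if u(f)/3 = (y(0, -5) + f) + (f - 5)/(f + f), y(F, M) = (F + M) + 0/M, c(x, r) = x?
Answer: 1862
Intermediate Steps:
y(F, M) = F + M (y(F, M) = (F + M) + 0 = F + M)
u(f) = -15 + 3*f + 3*(-5 + f)/(2*f) (u(f) = 3*(((0 - 5) + f) + (f - 5)/(f + f)) = 3*((-5 + f) + (-5 + f)/((2*f))) = 3*((-5 + f) + (-5 + f)*(1/(2*f))) = 3*((-5 + f) + (-5 + f)/(2*f)) = 3*(-5 + f + (-5 + f)/(2*f)) = -15 + 3*f + 3*(-5 + f)/(2*f))
u(9)*(c(6, 1) + 141) = (-27/2 + 3*9 - 15/2/9)*(6 + 141) = (-27/2 + 27 - 15/2*1/9)*147 = (-27/2 + 27 - 5/6)*147 = (38/3)*147 = 1862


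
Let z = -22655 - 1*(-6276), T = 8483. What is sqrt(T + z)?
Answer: 2*I*sqrt(1974) ≈ 88.859*I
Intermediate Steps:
z = -16379 (z = -22655 + 6276 = -16379)
sqrt(T + z) = sqrt(8483 - 16379) = sqrt(-7896) = 2*I*sqrt(1974)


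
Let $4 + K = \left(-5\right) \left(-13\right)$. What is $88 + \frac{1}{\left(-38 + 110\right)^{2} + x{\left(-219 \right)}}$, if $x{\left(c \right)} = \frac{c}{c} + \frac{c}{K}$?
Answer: $\frac{27813869}{316066} \approx 88.0$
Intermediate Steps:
$K = 61$ ($K = -4 - -65 = -4 + 65 = 61$)
$x{\left(c \right)} = 1 + \frac{c}{61}$ ($x{\left(c \right)} = \frac{c}{c} + \frac{c}{61} = 1 + c \frac{1}{61} = 1 + \frac{c}{61}$)
$88 + \frac{1}{\left(-38 + 110\right)^{2} + x{\left(-219 \right)}} = 88 + \frac{1}{\left(-38 + 110\right)^{2} + \left(1 + \frac{1}{61} \left(-219\right)\right)} = 88 + \frac{1}{72^{2} + \left(1 - \frac{219}{61}\right)} = 88 + \frac{1}{5184 - \frac{158}{61}} = 88 + \frac{1}{\frac{316066}{61}} = 88 + \frac{61}{316066} = \frac{27813869}{316066}$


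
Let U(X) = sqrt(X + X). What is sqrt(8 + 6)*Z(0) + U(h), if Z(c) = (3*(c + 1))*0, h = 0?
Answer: 0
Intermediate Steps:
U(X) = sqrt(2)*sqrt(X) (U(X) = sqrt(2*X) = sqrt(2)*sqrt(X))
Z(c) = 0 (Z(c) = (3*(1 + c))*0 = (3 + 3*c)*0 = 0)
sqrt(8 + 6)*Z(0) + U(h) = sqrt(8 + 6)*0 + sqrt(2)*sqrt(0) = sqrt(14)*0 + sqrt(2)*0 = 0 + 0 = 0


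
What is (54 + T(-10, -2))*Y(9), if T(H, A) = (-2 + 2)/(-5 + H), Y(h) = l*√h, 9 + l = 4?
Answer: -810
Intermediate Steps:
l = -5 (l = -9 + 4 = -5)
Y(h) = -5*√h
T(H, A) = 0 (T(H, A) = 0/(-5 + H) = 0)
(54 + T(-10, -2))*Y(9) = (54 + 0)*(-5*√9) = 54*(-5*3) = 54*(-15) = -810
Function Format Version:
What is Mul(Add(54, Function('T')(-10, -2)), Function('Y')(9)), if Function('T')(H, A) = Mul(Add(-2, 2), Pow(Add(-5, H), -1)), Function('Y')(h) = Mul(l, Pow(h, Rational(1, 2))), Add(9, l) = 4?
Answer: -810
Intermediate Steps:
l = -5 (l = Add(-9, 4) = -5)
Function('Y')(h) = Mul(-5, Pow(h, Rational(1, 2)))
Function('T')(H, A) = 0 (Function('T')(H, A) = Mul(0, Pow(Add(-5, H), -1)) = 0)
Mul(Add(54, Function('T')(-10, -2)), Function('Y')(9)) = Mul(Add(54, 0), Mul(-5, Pow(9, Rational(1, 2)))) = Mul(54, Mul(-5, 3)) = Mul(54, -15) = -810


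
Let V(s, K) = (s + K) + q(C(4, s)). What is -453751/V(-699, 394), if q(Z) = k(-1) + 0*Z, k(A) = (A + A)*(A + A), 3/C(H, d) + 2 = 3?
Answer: 453751/301 ≈ 1507.5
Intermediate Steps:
C(H, d) = 3 (C(H, d) = 3/(-2 + 3) = 3/1 = 3*1 = 3)
k(A) = 4*A² (k(A) = (2*A)*(2*A) = 4*A²)
q(Z) = 4 (q(Z) = 4*(-1)² + 0*Z = 4*1 + 0 = 4 + 0 = 4)
V(s, K) = 4 + K + s (V(s, K) = (s + K) + 4 = (K + s) + 4 = 4 + K + s)
-453751/V(-699, 394) = -453751/(4 + 394 - 699) = -453751/(-301) = -453751*(-1/301) = 453751/301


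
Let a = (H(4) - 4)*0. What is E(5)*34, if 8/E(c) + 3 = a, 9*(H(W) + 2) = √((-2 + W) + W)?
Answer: -272/3 ≈ -90.667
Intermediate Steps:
H(W) = -2 + √(-2 + 2*W)/9 (H(W) = -2 + √((-2 + W) + W)/9 = -2 + √(-2 + 2*W)/9)
a = 0 (a = ((-2 + √(-2 + 2*4)/9) - 4)*0 = ((-2 + √(-2 + 8)/9) - 4)*0 = ((-2 + √6/9) - 4)*0 = (-6 + √6/9)*0 = 0)
E(c) = -8/3 (E(c) = 8/(-3 + 0) = 8/(-3) = 8*(-⅓) = -8/3)
E(5)*34 = -8/3*34 = -272/3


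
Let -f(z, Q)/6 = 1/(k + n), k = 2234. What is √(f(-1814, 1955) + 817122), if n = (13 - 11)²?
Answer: √113685366365/373 ≈ 903.95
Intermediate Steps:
n = 4 (n = 2² = 4)
f(z, Q) = -1/373 (f(z, Q) = -6/(2234 + 4) = -6/2238 = -6*1/2238 = -1/373)
√(f(-1814, 1955) + 817122) = √(-1/373 + 817122) = √(304786505/373) = √113685366365/373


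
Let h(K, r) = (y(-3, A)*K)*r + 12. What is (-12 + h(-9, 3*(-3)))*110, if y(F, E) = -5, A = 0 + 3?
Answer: -44550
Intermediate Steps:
A = 3
h(K, r) = 12 - 5*K*r (h(K, r) = (-5*K)*r + 12 = -5*K*r + 12 = 12 - 5*K*r)
(-12 + h(-9, 3*(-3)))*110 = (-12 + (12 - 5*(-9)*3*(-3)))*110 = (-12 + (12 - 5*(-9)*(-9)))*110 = (-12 + (12 - 405))*110 = (-12 - 393)*110 = -405*110 = -44550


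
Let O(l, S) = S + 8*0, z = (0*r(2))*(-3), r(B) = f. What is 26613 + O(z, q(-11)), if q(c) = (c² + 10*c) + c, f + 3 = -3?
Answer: 26613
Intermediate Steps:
f = -6 (f = -3 - 3 = -6)
r(B) = -6
z = 0 (z = (0*(-6))*(-3) = 0*(-3) = 0)
q(c) = c² + 11*c
O(l, S) = S (O(l, S) = S + 0 = S)
26613 + O(z, q(-11)) = 26613 - 11*(11 - 11) = 26613 - 11*0 = 26613 + 0 = 26613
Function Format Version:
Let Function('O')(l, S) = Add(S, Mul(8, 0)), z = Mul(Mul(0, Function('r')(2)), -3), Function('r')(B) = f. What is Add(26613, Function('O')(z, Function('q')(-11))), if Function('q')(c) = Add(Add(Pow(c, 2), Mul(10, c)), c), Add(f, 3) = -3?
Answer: 26613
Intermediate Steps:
f = -6 (f = Add(-3, -3) = -6)
Function('r')(B) = -6
z = 0 (z = Mul(Mul(0, -6), -3) = Mul(0, -3) = 0)
Function('q')(c) = Add(Pow(c, 2), Mul(11, c))
Function('O')(l, S) = S (Function('O')(l, S) = Add(S, 0) = S)
Add(26613, Function('O')(z, Function('q')(-11))) = Add(26613, Mul(-11, Add(11, -11))) = Add(26613, Mul(-11, 0)) = Add(26613, 0) = 26613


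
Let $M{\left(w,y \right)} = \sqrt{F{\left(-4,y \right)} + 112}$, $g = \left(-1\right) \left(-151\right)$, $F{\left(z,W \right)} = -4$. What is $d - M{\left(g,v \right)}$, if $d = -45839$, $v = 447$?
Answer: $-45839 - 6 \sqrt{3} \approx -45849.0$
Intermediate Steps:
$g = 151$
$M{\left(w,y \right)} = 6 \sqrt{3}$ ($M{\left(w,y \right)} = \sqrt{-4 + 112} = \sqrt{108} = 6 \sqrt{3}$)
$d - M{\left(g,v \right)} = -45839 - 6 \sqrt{3}$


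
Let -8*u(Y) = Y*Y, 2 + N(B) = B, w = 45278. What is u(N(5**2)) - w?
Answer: -362753/8 ≈ -45344.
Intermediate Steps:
N(B) = -2 + B
u(Y) = -Y**2/8 (u(Y) = -Y*Y/8 = -Y**2/8)
u(N(5**2)) - w = -(-2 + 5**2)**2/8 - 1*45278 = -(-2 + 25)**2/8 - 45278 = -1/8*23**2 - 45278 = -1/8*529 - 45278 = -529/8 - 45278 = -362753/8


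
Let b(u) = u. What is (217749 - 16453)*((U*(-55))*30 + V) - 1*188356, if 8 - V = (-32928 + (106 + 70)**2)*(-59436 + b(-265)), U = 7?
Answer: -23460625058980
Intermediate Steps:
V = -116536344 (V = 8 - (-32928 + (106 + 70)**2)*(-59436 - 265) = 8 - (-32928 + 176**2)*(-59701) = 8 - (-32928 + 30976)*(-59701) = 8 - (-1952)*(-59701) = 8 - 1*116536352 = 8 - 116536352 = -116536344)
(217749 - 16453)*((U*(-55))*30 + V) - 1*188356 = (217749 - 16453)*((7*(-55))*30 - 116536344) - 1*188356 = 201296*(-385*30 - 116536344) - 188356 = 201296*(-11550 - 116536344) - 188356 = 201296*(-116547894) - 188356 = -23460624870624 - 188356 = -23460625058980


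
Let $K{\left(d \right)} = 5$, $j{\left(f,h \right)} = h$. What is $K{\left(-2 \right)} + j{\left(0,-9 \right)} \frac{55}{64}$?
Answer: $- \frac{175}{64} \approx -2.7344$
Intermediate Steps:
$K{\left(-2 \right)} + j{\left(0,-9 \right)} \frac{55}{64} = 5 - 9 \cdot \frac{55}{64} = 5 - 9 \cdot 55 \cdot \frac{1}{64} = 5 - \frac{495}{64} = - \frac{175}{64}$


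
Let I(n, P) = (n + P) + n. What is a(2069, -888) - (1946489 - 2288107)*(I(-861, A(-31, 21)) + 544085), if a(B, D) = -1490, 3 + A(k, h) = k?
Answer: 185269346832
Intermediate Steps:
A(k, h) = -3 + k
I(n, P) = P + 2*n (I(n, P) = (P + n) + n = P + 2*n)
a(2069, -888) - (1946489 - 2288107)*(I(-861, A(-31, 21)) + 544085) = -1490 - (1946489 - 2288107)*(((-3 - 31) + 2*(-861)) + 544085) = -1490 - (-341618)*((-34 - 1722) + 544085) = -1490 - (-341618)*(-1756 + 544085) = -1490 - (-341618)*542329 = -1490 - 1*(-185269348322) = -1490 + 185269348322 = 185269346832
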